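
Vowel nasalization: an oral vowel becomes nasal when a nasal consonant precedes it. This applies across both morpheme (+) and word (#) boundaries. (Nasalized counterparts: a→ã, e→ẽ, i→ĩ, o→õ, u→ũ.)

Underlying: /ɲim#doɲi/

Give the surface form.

/i/ after nasal /ɲ/ → [ĩ]
/i/ after nasal /ɲ/ → [ĩ]

[ɲĩm#doɲĩ]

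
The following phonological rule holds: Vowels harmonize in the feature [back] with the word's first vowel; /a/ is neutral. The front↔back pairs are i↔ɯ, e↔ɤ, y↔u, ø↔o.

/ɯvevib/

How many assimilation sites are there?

/e/ harmonizes with /ɯ/ ([+back]) → [ɤ]
/i/ harmonizes with /ɯ/ ([+back]) → [ɯ]
2 segments change.

2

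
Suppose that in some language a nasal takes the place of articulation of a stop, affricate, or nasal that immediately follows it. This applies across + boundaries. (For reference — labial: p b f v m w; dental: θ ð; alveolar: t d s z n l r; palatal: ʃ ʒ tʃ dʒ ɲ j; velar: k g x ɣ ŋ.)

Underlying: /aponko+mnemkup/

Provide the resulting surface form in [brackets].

[apoŋko+nneŋkup]

/n/ before /k/ (velar) → [ŋ]
/m/ before /n/ (alveolar) → [n]
/m/ before /k/ (velar) → [ŋ]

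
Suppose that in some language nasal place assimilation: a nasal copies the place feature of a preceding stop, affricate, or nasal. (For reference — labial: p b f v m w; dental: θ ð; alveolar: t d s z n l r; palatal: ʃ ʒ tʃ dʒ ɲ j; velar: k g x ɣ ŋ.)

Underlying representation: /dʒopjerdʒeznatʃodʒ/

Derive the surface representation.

no segment meets the rule's conditions; no change.

[dʒopjerdʒeznatʃodʒ]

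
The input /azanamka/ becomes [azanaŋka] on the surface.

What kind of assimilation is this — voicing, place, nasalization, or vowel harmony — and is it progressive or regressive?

/m/→[ŋ].
Each target copies a feature from the following segment, so the direction is regressive.

place assimilation, regressive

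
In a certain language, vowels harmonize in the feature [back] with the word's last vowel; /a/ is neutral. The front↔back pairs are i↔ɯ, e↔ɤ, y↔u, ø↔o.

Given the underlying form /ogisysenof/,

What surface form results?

[ogɯsusɤnof]

/i/ harmonizes with /o/ ([+back]) → [ɯ]
/y/ harmonizes with /o/ ([+back]) → [u]
/e/ harmonizes with /o/ ([+back]) → [ɤ]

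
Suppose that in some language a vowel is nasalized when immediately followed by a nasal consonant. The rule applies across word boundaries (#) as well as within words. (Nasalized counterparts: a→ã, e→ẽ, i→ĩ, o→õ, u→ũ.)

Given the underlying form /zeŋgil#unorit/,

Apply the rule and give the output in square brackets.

/e/ before nasal /ŋ/ → [ẽ]
/u/ before nasal /n/ → [ũ]

[zẽŋgil#ũnorit]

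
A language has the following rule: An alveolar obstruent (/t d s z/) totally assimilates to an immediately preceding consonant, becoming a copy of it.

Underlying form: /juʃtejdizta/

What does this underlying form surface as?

[juʃʃejjizza]

/t/ after /ʃ/ → [ʃ] (total assimilation)
/d/ after /j/ → [j] (total assimilation)
/t/ after /z/ → [z] (total assimilation)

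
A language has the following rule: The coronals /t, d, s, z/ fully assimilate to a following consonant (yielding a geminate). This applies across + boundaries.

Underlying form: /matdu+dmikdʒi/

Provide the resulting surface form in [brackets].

/t/ before /d/ → [d] (total assimilation)
/d/ before /m/ → [m] (total assimilation)

[maddu+mmikdʒi]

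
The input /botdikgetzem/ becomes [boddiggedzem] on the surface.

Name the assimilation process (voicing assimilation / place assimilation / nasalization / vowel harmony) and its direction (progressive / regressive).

/t/→[d] /k/→[g] /t/→[d].
Each target copies a feature from the following segment, so the direction is regressive.

voicing assimilation, regressive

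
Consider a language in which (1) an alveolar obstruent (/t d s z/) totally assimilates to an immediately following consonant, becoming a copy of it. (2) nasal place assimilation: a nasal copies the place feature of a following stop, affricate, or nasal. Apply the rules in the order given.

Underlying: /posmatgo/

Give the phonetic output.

[pommaggo]

Rule 1: /s/ before /m/ → [m] (total assimilation)
Rule 1: /t/ before /g/ → [g] (total assimilation)
After rule 1: pommaggo
Rule 2: no segment meets the rule's conditions; no change.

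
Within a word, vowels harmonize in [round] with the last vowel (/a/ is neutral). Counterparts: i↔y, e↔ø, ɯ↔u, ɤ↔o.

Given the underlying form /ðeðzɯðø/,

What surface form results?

/e/ harmonizes with /ø/ ([+round]) → [ø]
/ɯ/ harmonizes with /ø/ ([+round]) → [u]

[ðøðzuðø]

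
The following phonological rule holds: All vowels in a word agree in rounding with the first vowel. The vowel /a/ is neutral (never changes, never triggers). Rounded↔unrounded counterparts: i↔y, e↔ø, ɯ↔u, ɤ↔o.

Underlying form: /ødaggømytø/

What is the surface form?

[ødaggømytø]

no segment meets the rule's conditions; no change.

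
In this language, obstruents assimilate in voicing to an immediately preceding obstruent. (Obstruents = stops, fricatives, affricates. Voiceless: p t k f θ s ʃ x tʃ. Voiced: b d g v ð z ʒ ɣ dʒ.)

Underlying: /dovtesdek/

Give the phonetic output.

[dovdestek]

/t/ after /v/ (voiced) → [d]
/d/ after /s/ (voiceless) → [t]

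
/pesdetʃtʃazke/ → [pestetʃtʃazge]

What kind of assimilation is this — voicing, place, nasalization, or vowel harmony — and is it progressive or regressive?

voicing assimilation, progressive

/d/→[t] /k/→[g].
Each target copies a feature from the preceding segment, so the direction is progressive.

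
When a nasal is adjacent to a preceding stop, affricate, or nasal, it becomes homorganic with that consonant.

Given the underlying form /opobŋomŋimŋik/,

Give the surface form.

/ŋ/ after /b/ (labial) → [m]
/ŋ/ after /m/ (labial) → [m]
/ŋ/ after /m/ (labial) → [m]

[opobmommimmik]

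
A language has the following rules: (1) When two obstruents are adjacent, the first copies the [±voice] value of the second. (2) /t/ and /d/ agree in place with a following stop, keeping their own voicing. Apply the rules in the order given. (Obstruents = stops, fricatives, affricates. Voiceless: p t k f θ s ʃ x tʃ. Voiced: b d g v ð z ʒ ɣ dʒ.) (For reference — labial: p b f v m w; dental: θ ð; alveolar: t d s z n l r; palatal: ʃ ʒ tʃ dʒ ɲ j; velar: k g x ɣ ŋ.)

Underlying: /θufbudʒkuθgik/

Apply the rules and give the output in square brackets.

Rule 1: /f/ before /b/ (voiced) → [v]
Rule 1: /dʒ/ before /k/ (voiceless) → [tʃ]
Rule 1: /θ/ before /g/ (voiced) → [ð]
After rule 1: θuvbutʃkuðgik
Rule 2: no segment meets the rule's conditions; no change.

[θuvbutʃkuðgik]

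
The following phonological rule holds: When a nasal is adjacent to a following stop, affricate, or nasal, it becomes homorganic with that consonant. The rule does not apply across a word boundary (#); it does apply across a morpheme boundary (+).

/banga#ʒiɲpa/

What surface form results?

[baŋga#ʒimpa]

/n/ before /g/ (velar) → [ŋ]
/ɲ/ before /p/ (labial) → [m]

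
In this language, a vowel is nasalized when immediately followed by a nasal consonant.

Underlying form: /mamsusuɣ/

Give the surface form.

[mãmsusuɣ]

/a/ before nasal /m/ → [ã]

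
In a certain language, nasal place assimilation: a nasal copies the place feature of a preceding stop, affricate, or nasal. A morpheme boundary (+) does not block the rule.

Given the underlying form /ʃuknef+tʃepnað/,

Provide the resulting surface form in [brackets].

[ʃukŋef+tʃepmað]

/n/ after /k/ (velar) → [ŋ]
/n/ after /p/ (labial) → [m]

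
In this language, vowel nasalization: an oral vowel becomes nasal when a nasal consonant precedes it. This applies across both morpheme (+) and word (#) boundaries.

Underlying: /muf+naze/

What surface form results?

[mũf+nãze]

/u/ after nasal /m/ → [ũ]
/a/ after nasal /n/ → [ã]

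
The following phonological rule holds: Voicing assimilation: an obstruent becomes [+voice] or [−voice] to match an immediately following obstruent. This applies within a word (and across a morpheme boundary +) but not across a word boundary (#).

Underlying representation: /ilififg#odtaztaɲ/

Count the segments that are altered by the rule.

3

/f/ before /g/ (voiced) → [v]
/d/ before /t/ (voiceless) → [t]
/z/ before /t/ (voiceless) → [s]
3 segments change.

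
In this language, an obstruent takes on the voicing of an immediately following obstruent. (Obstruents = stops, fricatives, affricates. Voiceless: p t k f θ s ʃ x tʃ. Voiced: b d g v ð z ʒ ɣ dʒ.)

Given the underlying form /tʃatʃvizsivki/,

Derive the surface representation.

[tʃadʒvissifki]

/tʃ/ before /v/ (voiced) → [dʒ]
/z/ before /s/ (voiceless) → [s]
/v/ before /k/ (voiceless) → [f]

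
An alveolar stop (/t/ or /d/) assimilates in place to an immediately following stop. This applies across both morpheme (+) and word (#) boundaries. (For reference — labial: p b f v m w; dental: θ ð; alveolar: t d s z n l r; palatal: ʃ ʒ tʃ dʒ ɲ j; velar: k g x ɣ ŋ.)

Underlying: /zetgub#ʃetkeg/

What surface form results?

/t/ before /g/ (velar) → [k]
/t/ before /k/ (velar) → [k]

[zekgub#ʃekkeg]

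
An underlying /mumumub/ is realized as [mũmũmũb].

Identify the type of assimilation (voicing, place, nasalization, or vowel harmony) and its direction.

/u/→[ũ] /u/→[ũ] /u/→[ũ].
Each target copies a feature from the preceding segment, so the direction is progressive.

nasalization, progressive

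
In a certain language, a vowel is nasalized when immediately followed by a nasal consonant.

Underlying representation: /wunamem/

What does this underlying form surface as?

/u/ before nasal /n/ → [ũ]
/a/ before nasal /m/ → [ã]
/e/ before nasal /m/ → [ẽ]

[wũnãmẽm]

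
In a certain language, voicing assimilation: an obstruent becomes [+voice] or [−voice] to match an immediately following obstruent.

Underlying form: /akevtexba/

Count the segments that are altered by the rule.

/v/ before /t/ (voiceless) → [f]
/x/ before /b/ (voiced) → [ɣ]
2 segments change.

2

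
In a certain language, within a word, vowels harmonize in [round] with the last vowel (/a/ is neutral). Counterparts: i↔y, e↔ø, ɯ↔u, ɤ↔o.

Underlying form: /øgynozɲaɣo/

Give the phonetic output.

no segment meets the rule's conditions; no change.

[øgynozɲaɣo]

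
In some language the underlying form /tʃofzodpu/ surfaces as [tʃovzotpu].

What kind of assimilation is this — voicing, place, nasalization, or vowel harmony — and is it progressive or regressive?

voicing assimilation, regressive

/f/→[v] /d/→[t].
Each target copies a feature from the following segment, so the direction is regressive.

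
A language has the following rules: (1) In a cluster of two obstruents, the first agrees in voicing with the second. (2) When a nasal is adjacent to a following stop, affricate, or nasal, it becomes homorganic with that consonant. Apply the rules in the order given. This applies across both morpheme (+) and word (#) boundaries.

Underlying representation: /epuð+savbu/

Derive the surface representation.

[epuθ+savbu]

Rule 1: /ð/ before /s/ (voiceless) → [θ]
After rule 1: epuθ+savbu
Rule 2: no segment meets the rule's conditions; no change.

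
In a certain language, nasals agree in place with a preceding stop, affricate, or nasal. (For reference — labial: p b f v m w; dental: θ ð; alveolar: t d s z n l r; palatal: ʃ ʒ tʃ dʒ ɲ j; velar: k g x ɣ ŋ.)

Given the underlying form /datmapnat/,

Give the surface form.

[datnapmat]

/m/ after /t/ (alveolar) → [n]
/n/ after /p/ (labial) → [m]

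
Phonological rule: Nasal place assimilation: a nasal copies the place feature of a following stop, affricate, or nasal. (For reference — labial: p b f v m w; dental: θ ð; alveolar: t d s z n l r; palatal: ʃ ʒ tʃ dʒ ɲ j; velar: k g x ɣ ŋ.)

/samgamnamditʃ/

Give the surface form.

[saŋgannanditʃ]

/m/ before /g/ (velar) → [ŋ]
/m/ before /n/ (alveolar) → [n]
/m/ before /d/ (alveolar) → [n]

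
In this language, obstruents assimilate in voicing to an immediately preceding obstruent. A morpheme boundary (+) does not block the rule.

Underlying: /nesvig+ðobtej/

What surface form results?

[nesfig+ðobdej]

/v/ after /s/ (voiceless) → [f]
/t/ after /b/ (voiced) → [d]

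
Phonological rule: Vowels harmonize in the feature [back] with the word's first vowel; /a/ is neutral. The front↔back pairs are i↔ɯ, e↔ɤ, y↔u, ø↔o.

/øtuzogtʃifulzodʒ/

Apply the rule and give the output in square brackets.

/u/ harmonizes with /ø/ ([-back]) → [y]
/o/ harmonizes with /ø/ ([-back]) → [ø]
/u/ harmonizes with /ø/ ([-back]) → [y]
/o/ harmonizes with /ø/ ([-back]) → [ø]

[øtyzøgtʃifylzødʒ]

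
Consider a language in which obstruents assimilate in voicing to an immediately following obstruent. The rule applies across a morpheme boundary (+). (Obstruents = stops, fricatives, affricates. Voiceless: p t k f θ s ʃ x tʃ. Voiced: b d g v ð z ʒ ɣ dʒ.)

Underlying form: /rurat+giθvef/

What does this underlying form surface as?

/t/ before /g/ (voiced) → [d]
/θ/ before /v/ (voiced) → [ð]

[rurad+giðvef]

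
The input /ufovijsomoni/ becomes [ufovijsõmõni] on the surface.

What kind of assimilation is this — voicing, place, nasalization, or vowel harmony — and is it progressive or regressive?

/o/→[õ] /o/→[õ].
Each target copies a feature from the following segment, so the direction is regressive.

nasalization, regressive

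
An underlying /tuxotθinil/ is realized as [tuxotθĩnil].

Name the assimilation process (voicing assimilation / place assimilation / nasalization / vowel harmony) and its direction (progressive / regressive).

/i/→[ĩ].
Each target copies a feature from the following segment, so the direction is regressive.

nasalization, regressive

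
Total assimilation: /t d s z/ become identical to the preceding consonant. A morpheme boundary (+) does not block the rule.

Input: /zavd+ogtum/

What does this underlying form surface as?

[zavv+oggum]

/d/ after /v/ → [v] (total assimilation)
/t/ after /g/ → [g] (total assimilation)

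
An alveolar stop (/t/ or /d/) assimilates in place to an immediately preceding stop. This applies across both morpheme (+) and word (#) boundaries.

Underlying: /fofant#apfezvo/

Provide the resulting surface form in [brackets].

[fofant#apfezvo]

no segment meets the rule's conditions; no change.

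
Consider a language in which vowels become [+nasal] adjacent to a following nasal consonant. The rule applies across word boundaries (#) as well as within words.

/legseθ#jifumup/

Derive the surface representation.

/u/ before nasal /m/ → [ũ]

[legseθ#jifũmup]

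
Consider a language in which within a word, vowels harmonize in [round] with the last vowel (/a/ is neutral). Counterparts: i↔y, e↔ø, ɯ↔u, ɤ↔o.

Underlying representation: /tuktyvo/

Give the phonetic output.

[tuktyvo]

no segment meets the rule's conditions; no change.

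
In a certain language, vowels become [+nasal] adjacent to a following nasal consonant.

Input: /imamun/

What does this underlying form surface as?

/i/ before nasal /m/ → [ĩ]
/a/ before nasal /m/ → [ã]
/u/ before nasal /n/ → [ũ]

[ĩmãmũn]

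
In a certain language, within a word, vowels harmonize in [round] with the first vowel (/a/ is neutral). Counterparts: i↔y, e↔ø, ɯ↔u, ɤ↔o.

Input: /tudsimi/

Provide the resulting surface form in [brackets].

/i/ harmonizes with /u/ ([+round]) → [y]
/i/ harmonizes with /u/ ([+round]) → [y]

[tudsymy]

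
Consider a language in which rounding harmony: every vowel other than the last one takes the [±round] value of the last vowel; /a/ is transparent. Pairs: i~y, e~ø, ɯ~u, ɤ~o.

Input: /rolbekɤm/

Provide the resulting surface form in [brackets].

[rɤlbekɤm]

/o/ harmonizes with /ɤ/ ([-round]) → [ɤ]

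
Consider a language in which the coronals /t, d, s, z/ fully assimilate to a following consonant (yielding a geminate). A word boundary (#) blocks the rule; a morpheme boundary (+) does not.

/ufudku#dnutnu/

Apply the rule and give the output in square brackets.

/d/ before /k/ → [k] (total assimilation)
/d/ before /n/ → [n] (total assimilation)
/t/ before /n/ → [n] (total assimilation)

[ufukku#nnunnu]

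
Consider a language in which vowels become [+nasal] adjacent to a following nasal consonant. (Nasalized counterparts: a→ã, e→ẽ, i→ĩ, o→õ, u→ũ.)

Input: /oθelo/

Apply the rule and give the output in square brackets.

no segment meets the rule's conditions; no change.

[oθelo]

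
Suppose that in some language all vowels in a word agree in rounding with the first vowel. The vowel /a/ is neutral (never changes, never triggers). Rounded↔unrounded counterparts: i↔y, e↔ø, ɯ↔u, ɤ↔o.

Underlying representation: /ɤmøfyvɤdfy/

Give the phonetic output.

[ɤmefivɤdfi]

/ø/ harmonizes with /ɤ/ ([-round]) → [e]
/y/ harmonizes with /ɤ/ ([-round]) → [i]
/y/ harmonizes with /ɤ/ ([-round]) → [i]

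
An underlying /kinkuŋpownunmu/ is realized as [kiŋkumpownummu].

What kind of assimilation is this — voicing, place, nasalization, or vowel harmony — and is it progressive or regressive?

/n/→[ŋ] /ŋ/→[m] /n/→[m].
Each target copies a feature from the following segment, so the direction is regressive.

place assimilation, regressive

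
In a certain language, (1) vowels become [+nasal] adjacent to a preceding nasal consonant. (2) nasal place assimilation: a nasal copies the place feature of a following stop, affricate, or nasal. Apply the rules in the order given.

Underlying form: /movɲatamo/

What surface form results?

Rule 1: /o/ after nasal /m/ → [õ]
Rule 1: /a/ after nasal /ɲ/ → [ã]
Rule 1: /o/ after nasal /m/ → [õ]
After rule 1: mõvɲãtamõ
Rule 2: no segment meets the rule's conditions; no change.

[mõvɲãtamõ]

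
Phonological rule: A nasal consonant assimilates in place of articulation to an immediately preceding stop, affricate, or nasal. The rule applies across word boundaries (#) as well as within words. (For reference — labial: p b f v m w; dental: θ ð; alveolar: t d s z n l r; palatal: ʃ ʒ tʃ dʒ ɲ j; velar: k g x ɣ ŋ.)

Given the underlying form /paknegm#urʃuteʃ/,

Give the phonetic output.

[pakŋegŋ#urʃuteʃ]

/n/ after /k/ (velar) → [ŋ]
/m/ after /g/ (velar) → [ŋ]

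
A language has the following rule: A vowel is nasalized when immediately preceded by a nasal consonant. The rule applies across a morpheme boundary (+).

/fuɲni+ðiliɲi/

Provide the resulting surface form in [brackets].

/i/ after nasal /n/ → [ĩ]
/i/ after nasal /ɲ/ → [ĩ]

[fuɲnĩ+ðiliɲĩ]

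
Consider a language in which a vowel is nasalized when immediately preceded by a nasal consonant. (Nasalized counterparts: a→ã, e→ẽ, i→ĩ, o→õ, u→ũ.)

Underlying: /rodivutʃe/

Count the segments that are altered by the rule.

0

No segment meets the rule's conditions.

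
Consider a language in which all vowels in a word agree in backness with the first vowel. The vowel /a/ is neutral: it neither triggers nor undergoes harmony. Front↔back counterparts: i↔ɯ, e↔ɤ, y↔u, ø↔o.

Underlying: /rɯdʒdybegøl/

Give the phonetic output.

/y/ harmonizes with /ɯ/ ([+back]) → [u]
/e/ harmonizes with /ɯ/ ([+back]) → [ɤ]
/ø/ harmonizes with /ɯ/ ([+back]) → [o]

[rɯdʒdubɤgol]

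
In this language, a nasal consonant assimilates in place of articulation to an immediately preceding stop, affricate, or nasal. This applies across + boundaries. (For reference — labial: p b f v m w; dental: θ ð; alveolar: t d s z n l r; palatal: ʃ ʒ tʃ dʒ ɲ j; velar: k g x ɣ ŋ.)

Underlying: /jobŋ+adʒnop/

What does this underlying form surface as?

[jobm+adʒɲop]

/ŋ/ after /b/ (labial) → [m]
/n/ after /dʒ/ (palatal) → [ɲ]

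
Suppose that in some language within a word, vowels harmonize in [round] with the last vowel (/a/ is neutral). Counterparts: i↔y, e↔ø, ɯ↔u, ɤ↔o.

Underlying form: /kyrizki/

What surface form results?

[kirizki]

/y/ harmonizes with /i/ ([-round]) → [i]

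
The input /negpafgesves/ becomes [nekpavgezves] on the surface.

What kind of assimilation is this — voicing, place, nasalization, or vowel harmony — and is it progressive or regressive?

/g/→[k] /f/→[v] /s/→[z].
Each target copies a feature from the following segment, so the direction is regressive.

voicing assimilation, regressive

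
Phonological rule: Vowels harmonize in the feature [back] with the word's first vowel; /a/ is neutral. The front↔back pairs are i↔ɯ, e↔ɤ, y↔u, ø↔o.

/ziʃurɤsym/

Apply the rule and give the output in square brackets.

[ziʃyresym]

/u/ harmonizes with /i/ ([-back]) → [y]
/ɤ/ harmonizes with /i/ ([-back]) → [e]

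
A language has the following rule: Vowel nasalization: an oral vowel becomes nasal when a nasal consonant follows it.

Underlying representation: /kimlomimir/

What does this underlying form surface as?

/i/ before nasal /m/ → [ĩ]
/o/ before nasal /m/ → [õ]
/i/ before nasal /m/ → [ĩ]

[kĩmlõmĩmir]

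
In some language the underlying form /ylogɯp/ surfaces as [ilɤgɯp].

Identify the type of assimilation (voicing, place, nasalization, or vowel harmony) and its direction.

vowel harmony, regressive

/y/→[i] /o/→[ɤ].
Vowels agree with the last vowel, so the harmony is regressive.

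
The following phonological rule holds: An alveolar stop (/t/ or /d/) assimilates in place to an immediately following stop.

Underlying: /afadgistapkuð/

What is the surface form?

/d/ before /g/ (velar) → [g]

[afaggistapkuð]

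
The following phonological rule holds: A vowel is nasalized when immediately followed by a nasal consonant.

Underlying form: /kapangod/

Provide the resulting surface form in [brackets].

/a/ before nasal /n/ → [ã]

[kapãngod]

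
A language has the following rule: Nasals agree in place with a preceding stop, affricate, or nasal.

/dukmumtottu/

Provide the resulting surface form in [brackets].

/m/ after /k/ (velar) → [ŋ]

[dukŋumtottu]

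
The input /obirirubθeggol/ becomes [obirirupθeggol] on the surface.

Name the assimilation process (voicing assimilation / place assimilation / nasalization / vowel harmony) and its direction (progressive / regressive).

voicing assimilation, regressive

/b/→[p].
Each target copies a feature from the following segment, so the direction is regressive.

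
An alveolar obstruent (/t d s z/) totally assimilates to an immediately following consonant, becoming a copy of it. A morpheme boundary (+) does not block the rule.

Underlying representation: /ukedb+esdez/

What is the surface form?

[ukebb+eddez]

/d/ before /b/ → [b] (total assimilation)
/s/ before /d/ → [d] (total assimilation)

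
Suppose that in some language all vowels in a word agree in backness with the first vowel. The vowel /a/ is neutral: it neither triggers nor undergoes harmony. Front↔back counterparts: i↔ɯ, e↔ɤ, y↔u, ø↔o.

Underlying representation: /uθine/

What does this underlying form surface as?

[uθɯnɤ]

/i/ harmonizes with /u/ ([+back]) → [ɯ]
/e/ harmonizes with /u/ ([+back]) → [ɤ]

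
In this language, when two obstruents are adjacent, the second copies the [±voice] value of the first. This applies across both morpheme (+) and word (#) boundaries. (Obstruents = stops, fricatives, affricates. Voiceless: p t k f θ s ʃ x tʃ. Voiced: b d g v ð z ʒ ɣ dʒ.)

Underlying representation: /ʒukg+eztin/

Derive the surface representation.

[ʒukk+ezdin]

/g/ after /k/ (voiceless) → [k]
/t/ after /z/ (voiced) → [d]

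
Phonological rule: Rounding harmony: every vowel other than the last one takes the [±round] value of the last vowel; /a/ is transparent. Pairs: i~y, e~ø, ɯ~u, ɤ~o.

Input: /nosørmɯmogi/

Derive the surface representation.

[nɤsermɯmɤgi]

/o/ harmonizes with /i/ ([-round]) → [ɤ]
/ø/ harmonizes with /i/ ([-round]) → [e]
/o/ harmonizes with /i/ ([-round]) → [ɤ]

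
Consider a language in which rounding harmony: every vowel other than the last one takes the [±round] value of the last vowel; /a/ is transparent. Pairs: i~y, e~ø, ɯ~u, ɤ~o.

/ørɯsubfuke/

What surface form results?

/ø/ harmonizes with /e/ ([-round]) → [e]
/u/ harmonizes with /e/ ([-round]) → [ɯ]
/u/ harmonizes with /e/ ([-round]) → [ɯ]

[erɯsɯbfɯke]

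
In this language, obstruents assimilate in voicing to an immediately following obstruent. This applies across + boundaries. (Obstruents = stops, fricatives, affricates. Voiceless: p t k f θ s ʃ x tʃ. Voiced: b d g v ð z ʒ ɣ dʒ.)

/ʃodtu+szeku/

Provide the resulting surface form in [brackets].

[ʃottu+zzeku]

/d/ before /t/ (voiceless) → [t]
/s/ before /z/ (voiced) → [z]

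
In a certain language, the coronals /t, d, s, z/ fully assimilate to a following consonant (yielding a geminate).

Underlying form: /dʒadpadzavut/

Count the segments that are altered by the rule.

/d/ before /p/ → [p] (total assimilation)
/d/ before /z/ → [z] (total assimilation)
2 segments change.

2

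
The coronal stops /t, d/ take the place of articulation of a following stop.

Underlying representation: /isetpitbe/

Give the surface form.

/t/ before /p/ (labial) → [p]
/t/ before /b/ (labial) → [p]

[iseppipbe]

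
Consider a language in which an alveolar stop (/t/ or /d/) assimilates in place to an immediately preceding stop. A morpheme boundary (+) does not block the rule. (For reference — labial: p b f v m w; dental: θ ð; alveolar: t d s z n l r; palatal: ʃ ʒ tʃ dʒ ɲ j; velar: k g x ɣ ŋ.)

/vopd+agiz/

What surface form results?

/d/ after /p/ (labial) → [b]

[vopb+agiz]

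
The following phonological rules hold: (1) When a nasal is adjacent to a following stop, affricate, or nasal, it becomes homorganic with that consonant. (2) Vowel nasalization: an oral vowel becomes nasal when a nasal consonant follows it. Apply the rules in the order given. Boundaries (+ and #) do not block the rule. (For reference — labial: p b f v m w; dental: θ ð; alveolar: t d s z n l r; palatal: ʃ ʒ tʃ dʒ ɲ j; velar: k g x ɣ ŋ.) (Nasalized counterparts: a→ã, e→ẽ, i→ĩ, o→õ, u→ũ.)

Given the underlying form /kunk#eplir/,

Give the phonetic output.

Rule 1: /n/ before /k/ (velar) → [ŋ]
After rule 1: kuŋk#eplir
Rule 2: /u/ before nasal /ŋ/ → [ũ]

[kũŋk#eplir]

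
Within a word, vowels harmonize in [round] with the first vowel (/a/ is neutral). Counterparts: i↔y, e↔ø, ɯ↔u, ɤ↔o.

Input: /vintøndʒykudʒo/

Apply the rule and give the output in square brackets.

[vintendʒikɯdʒɤ]

/ø/ harmonizes with /i/ ([-round]) → [e]
/y/ harmonizes with /i/ ([-round]) → [i]
/u/ harmonizes with /i/ ([-round]) → [ɯ]
/o/ harmonizes with /i/ ([-round]) → [ɤ]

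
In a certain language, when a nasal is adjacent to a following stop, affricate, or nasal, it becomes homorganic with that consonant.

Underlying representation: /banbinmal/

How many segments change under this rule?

/n/ before /b/ (labial) → [m]
/n/ before /m/ (labial) → [m]
2 segments change.

2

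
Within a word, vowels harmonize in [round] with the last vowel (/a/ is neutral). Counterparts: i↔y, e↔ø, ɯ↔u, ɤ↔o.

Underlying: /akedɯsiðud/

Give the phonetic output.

[akødusyðud]

/e/ harmonizes with /u/ ([+round]) → [ø]
/ɯ/ harmonizes with /u/ ([+round]) → [u]
/i/ harmonizes with /u/ ([+round]) → [y]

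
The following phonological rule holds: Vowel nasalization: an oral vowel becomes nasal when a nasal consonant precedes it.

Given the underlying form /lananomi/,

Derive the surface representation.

/a/ after nasal /n/ → [ã]
/o/ after nasal /n/ → [õ]
/i/ after nasal /m/ → [ĩ]

[lanãnõmĩ]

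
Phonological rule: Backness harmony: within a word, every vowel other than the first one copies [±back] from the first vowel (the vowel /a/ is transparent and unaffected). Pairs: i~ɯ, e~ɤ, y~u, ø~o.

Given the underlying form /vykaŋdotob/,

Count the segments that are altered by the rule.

/o/ harmonizes with /y/ ([-back]) → [ø]
/o/ harmonizes with /y/ ([-back]) → [ø]
2 segments change.

2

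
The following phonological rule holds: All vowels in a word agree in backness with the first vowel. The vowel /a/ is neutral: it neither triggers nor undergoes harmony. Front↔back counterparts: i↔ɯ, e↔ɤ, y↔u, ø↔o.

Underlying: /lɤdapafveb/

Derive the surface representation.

[lɤdapafvɤb]

/e/ harmonizes with /ɤ/ ([+back]) → [ɤ]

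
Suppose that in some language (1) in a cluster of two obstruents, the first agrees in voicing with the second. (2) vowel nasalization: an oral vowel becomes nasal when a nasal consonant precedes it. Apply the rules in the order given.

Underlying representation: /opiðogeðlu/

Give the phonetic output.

[opiðogeðlu]

Rule 1: no segment meets the rule's conditions; no change.
After rule 1: opiðogeðlu
Rule 2: no segment meets the rule's conditions; no change.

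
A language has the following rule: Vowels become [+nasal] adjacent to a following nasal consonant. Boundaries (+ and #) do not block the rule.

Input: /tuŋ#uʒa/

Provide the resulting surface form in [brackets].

[tũŋ#uʒa]

/u/ before nasal /ŋ/ → [ũ]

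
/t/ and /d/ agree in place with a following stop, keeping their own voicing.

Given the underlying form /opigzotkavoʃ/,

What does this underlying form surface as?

[opigzokkavoʃ]

/t/ before /k/ (velar) → [k]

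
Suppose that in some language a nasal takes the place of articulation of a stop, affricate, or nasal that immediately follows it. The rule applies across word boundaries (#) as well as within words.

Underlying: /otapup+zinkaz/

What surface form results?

[otapup+ziŋkaz]

/n/ before /k/ (velar) → [ŋ]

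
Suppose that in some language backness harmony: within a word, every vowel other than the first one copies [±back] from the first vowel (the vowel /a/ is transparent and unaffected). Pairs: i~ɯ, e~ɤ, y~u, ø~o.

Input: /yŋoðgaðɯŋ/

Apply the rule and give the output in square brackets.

/o/ harmonizes with /y/ ([-back]) → [ø]
/ɯ/ harmonizes with /y/ ([-back]) → [i]

[yŋøðgaðiŋ]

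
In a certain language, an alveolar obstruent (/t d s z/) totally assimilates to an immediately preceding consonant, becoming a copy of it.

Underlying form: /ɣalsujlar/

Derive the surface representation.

/s/ after /l/ → [l] (total assimilation)

[ɣallujlar]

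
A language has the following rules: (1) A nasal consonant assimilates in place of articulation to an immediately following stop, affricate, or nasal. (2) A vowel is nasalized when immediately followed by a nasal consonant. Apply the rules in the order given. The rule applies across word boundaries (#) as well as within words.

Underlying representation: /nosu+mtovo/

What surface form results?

Rule 1: /m/ before /t/ (alveolar) → [n]
After rule 1: nosu+ntovo
Rule 2: /u/ before nasal /n/ → [ũ]

[nosũ+ntovo]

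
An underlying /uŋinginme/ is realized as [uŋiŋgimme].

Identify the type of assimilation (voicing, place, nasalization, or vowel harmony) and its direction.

/n/→[ŋ] /n/→[m].
Each target copies a feature from the following segment, so the direction is regressive.

place assimilation, regressive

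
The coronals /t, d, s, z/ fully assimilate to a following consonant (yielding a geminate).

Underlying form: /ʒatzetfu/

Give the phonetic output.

[ʒazzeffu]

/t/ before /z/ → [z] (total assimilation)
/t/ before /f/ → [f] (total assimilation)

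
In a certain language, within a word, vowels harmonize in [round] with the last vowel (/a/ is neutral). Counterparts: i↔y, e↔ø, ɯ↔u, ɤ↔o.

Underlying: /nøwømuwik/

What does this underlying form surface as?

[newemɯwik]

/ø/ harmonizes with /i/ ([-round]) → [e]
/ø/ harmonizes with /i/ ([-round]) → [e]
/u/ harmonizes with /i/ ([-round]) → [ɯ]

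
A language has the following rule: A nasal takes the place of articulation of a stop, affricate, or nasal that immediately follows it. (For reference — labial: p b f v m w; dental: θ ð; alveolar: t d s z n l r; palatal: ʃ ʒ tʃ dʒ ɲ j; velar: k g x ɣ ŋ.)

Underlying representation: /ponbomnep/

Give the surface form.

/n/ before /b/ (labial) → [m]
/m/ before /n/ (alveolar) → [n]

[pombonnep]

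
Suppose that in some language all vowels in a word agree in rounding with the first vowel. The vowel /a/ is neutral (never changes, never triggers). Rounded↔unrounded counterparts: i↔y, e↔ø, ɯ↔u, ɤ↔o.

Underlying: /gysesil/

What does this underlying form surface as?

/e/ harmonizes with /y/ ([+round]) → [ø]
/i/ harmonizes with /y/ ([+round]) → [y]

[gysøsyl]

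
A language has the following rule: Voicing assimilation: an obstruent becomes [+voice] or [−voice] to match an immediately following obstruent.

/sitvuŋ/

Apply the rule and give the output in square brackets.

/t/ before /v/ (voiced) → [d]

[sidvuŋ]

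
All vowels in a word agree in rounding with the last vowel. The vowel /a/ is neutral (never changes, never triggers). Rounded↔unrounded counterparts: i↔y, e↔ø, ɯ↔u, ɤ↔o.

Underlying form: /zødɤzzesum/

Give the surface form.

/ɤ/ harmonizes with /u/ ([+round]) → [o]
/e/ harmonizes with /u/ ([+round]) → [ø]

[zødozzøsum]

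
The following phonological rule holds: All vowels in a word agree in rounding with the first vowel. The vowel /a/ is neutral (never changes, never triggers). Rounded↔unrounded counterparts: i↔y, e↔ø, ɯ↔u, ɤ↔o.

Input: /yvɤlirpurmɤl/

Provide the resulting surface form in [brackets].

/ɤ/ harmonizes with /y/ ([+round]) → [o]
/i/ harmonizes with /y/ ([+round]) → [y]
/ɤ/ harmonizes with /y/ ([+round]) → [o]

[yvolyrpurmol]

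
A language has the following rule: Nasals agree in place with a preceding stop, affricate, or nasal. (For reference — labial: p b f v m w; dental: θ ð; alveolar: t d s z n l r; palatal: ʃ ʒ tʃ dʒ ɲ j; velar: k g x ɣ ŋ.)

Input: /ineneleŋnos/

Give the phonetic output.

/n/ after /ŋ/ (velar) → [ŋ]

[ineneleŋŋos]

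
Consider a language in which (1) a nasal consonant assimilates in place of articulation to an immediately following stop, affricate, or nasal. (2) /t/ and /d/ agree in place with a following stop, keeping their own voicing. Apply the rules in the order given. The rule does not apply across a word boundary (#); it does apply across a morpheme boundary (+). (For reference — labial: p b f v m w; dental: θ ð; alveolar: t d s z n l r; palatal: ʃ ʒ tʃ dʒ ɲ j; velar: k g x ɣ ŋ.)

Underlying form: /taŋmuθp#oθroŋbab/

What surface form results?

Rule 1: /ŋ/ before /m/ (labial) → [m]
Rule 1: /ŋ/ before /b/ (labial) → [m]
After rule 1: tammuθp#oθrombab
Rule 2: no segment meets the rule's conditions; no change.

[tammuθp#oθrombab]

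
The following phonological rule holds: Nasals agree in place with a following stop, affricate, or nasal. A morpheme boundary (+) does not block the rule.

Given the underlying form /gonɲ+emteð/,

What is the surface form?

/n/ before /ɲ/ (palatal) → [ɲ]
/m/ before /t/ (alveolar) → [n]

[goɲɲ+enteð]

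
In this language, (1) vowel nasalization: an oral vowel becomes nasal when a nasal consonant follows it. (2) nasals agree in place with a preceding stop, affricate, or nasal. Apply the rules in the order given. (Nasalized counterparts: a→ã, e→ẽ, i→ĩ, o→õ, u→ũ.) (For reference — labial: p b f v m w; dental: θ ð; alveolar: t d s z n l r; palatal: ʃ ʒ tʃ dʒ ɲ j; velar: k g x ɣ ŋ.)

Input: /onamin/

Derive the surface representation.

Rule 1: /o/ before nasal /n/ → [õ]
Rule 1: /a/ before nasal /m/ → [ã]
Rule 1: /i/ before nasal /n/ → [ĩ]
After rule 1: õnãmĩn
Rule 2: no segment meets the rule's conditions; no change.

[õnãmĩn]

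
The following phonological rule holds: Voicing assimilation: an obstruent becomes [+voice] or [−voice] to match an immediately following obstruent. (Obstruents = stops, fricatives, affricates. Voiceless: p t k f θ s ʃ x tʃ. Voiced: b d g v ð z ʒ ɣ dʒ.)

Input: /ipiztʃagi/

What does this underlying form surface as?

/z/ before /tʃ/ (voiceless) → [s]

[ipistʃagi]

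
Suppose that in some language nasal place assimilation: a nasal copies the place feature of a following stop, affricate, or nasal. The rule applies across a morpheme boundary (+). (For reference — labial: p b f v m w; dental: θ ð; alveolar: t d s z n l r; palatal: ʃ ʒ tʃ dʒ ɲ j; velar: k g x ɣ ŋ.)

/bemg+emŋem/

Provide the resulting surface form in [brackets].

/m/ before /g/ (velar) → [ŋ]
/m/ before /ŋ/ (velar) → [ŋ]

[beŋg+eŋŋem]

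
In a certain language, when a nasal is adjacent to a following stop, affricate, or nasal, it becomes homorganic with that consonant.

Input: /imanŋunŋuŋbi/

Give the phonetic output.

[imaŋŋuŋŋumbi]

/n/ before /ŋ/ (velar) → [ŋ]
/n/ before /ŋ/ (velar) → [ŋ]
/ŋ/ before /b/ (labial) → [m]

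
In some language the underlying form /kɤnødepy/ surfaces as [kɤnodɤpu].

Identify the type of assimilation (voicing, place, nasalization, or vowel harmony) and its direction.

vowel harmony, progressive

/ø/→[o] /e/→[ɤ] /y/→[u].
Vowels agree with the first vowel, so the harmony is progressive.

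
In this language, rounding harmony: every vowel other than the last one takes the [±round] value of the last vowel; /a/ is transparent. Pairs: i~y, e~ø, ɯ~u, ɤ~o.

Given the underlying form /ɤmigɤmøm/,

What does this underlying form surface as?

[omygomøm]

/ɤ/ harmonizes with /ø/ ([+round]) → [o]
/i/ harmonizes with /ø/ ([+round]) → [y]
/ɤ/ harmonizes with /ø/ ([+round]) → [o]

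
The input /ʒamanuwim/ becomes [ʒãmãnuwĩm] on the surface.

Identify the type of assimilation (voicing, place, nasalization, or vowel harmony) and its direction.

nasalization, regressive

/a/→[ã] /a/→[ã] /i/→[ĩ].
Each target copies a feature from the following segment, so the direction is regressive.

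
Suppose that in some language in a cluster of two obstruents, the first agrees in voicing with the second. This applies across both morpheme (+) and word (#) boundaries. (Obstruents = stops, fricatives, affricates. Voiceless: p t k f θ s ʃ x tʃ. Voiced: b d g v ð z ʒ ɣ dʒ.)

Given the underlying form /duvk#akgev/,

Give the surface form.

/v/ before /k/ (voiceless) → [f]
/k/ before /g/ (voiced) → [g]

[dufk#aggev]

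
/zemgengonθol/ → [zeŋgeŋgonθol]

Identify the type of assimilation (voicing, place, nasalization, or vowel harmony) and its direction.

/m/→[ŋ] /n/→[ŋ].
Each target copies a feature from the following segment, so the direction is regressive.

place assimilation, regressive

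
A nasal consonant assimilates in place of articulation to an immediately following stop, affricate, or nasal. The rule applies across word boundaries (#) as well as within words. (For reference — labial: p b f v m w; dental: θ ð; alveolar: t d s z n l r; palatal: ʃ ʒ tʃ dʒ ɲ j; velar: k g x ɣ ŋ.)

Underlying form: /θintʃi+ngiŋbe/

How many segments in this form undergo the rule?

3

/n/ before /tʃ/ (palatal) → [ɲ]
/n/ before /g/ (velar) → [ŋ]
/ŋ/ before /b/ (labial) → [m]
3 segments change.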